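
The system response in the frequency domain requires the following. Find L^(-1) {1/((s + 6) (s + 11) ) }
Partial fractions: 1/((s + 6)(s + 11)) = A/(s + 6) + B/(s + 11)
Cover-up: A = 1/(s + 11)|_{s = -6} = 1/5; B = 1/(s + 6)|_{s = -11} = -1/5
L^(-1) = (1/5)e^(-6t) - (1/5)e^(-11t)

Answer: (1/5)(e^(-6t) - e^(-11t))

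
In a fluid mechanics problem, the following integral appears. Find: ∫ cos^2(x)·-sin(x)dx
Let u = cos(x), du = -sin(x) dx
∫ u^2 du = u^3/3 + C

Answer: cos^3(x)/3 + C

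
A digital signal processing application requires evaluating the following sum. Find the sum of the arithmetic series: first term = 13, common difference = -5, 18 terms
Last term: a_n=13+(18-1)·-5=-72
Sum=n(a_1+a_n)/2=18(13+(-72))/2=-531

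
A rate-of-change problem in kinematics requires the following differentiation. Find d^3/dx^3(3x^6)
Apply power rule 3 times:
d^1: 18x^5
d^2: 90x^4
d^3: 360x^3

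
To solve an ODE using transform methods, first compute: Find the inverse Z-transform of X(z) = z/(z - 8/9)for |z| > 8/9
Standard pair: z/(z-a) <-> a^n * u[n] for causal signals
With a = 8/9: x[n] = (8/9)^n * u[n]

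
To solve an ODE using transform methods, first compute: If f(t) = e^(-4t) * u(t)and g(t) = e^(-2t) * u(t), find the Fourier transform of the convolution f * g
By the convolution theorem: F{f * g}=F(omega) * G(omega)
F(omega)=1/(4+j * omega), G(omega)=1/(2+j * omega)
F{f * g}=1/((4+j * omega)(2+j * omega))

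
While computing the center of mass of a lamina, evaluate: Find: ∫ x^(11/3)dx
Power rule: ∫ x^(11/3) dx = x^(14/3)/(14/3)+C

Answer: (3/14)·x^(14/3)+C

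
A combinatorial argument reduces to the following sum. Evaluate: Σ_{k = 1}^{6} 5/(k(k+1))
Partial fractions: 5/(k(k + 1)) = 5/k - 5/(k + 1)
Telescoping sum: 5(1 - 1/7) = 5·6/7

Answer: 30/7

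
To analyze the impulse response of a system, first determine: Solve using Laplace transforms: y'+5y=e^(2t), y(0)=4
Take L: sY - 4 + 5Y = 1/(s-2)
Y(s + 5) = 1/(s-2) + 4
Y = 1/((s-2)(s + 5)) + 4/(s + 5)
Partial fractions: 1/((s-2)(s + 5)) = (1/7)/(s-2) - (1/7)/(s + 5)
So Y = (1/7)/(s-2) + (27/7)/(s + 5)
Inverse Laplace transform (L^(-1){1/(s-2)} = e^(2t), L^(-1){1/(s + 5)} = e^(-5t)):

Answer: y(t) = (1/7)·e^(2t) + (27/7)·e^(-5t)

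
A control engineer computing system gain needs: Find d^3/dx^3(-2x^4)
Apply power rule 3 times:
d^1: -8x^3
d^2: -24x^2
d^3: -48x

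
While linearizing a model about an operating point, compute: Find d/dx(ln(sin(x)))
Chain rule: d/dx[ln(u)] = u'/u where u = sin(x)
u' = cos(x)

Answer: (cos(x))/(sin(x))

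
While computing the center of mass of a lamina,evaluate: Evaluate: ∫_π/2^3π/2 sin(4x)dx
Antiderivative: -cos(4x)/4
Evaluate at bounds: [-cos(4·3π/2)/4] - [-cos(4·π/2)/4]
= (-(1)+(1))/4 = 0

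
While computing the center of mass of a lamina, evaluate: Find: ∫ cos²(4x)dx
Using identity cos²(u)=(1 + cos(2u))/2:
∫ (1 + cos(8x))/2 dx=x/2 + sin(8x)/16 + C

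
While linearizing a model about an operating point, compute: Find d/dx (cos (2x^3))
Chain rule: d/dx[cos(u)] = -sin(u)·u' where u = 2x^3
u' = 6x^2

Answer: -6x^2·sin(2x^3)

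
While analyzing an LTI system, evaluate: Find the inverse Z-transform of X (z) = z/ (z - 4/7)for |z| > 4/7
Standard pair: z/(z-a) <-> a^n*u[n] for causal signals
With a = 4/7: x[n] = (4/7)^n*u[n]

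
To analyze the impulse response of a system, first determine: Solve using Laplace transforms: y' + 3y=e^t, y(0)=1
Take L: sY - 1 + 3Y = 1/(s-1)
Y(s + 3) = 1/(s-1) + 1
Y = 1/((s-1)(s + 3)) + 1/(s + 3)
Partial fractions: 1/((s-1)(s + 3)) = (1/4)/(s-1) - (1/4)/(s + 3)
So Y = (1/4)/(s-1) + (3/4)/(s + 3)
Inverse Laplace transform (L^(-1){1/(s-1)} = e^t, L^(-1){1/(s + 3)} = e^(-3t)):

Answer: y(t) = (1/4)·e^t + (3/4)·e^(-3t)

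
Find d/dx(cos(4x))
Chain rule: d/dx[cos(u)] = -sin(u)·u' where u = 4x
u' = 4

Answer: -4·sin(4x)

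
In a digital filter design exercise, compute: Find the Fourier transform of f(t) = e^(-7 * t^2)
The Fourier transform of a Gaussian e^(-a * t^2) is sqrt(pi/a) * e^(-omega^2/(4a)).
With a=7: F(omega)=sqrt(pi/7) * e^(-omega^2/28)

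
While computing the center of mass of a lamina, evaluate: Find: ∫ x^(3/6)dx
Power rule: ∫ x^(1/2) dx = x^(3/2)/(3/2)+C

Answer: (2/3)·x^(3/2)+C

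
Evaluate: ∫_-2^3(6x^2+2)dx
Step 1: Find antiderivative F(x) = 2x^3 + 2x
Step 2: F(3) - F(-2) = 60 - (-20) = 80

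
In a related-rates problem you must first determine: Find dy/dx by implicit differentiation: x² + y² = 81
Differentiate both sides: 2x + 2y·(dy/dx)=0
Solve: dy/dx=-2x/(2y)=-x/y

Answer: dy/dx=-x/y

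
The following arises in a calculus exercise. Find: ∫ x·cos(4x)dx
By parts: u=x, dv=cos(4x) dx
du=dx, v=sin(4x)/4
=x·sin(4x)/4 + cos(4x)/4² + C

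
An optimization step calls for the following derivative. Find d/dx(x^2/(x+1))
Quotient rule: (f/g)' = (f'g - fg')/g²
f = x^2, f' = 2x
g = x + 1, g' = 1

Answer: (2x·(x + 1) - x^2)/(x + 1)²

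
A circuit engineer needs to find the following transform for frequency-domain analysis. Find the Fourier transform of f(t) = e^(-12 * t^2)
The Fourier transform of a Gaussian e^(-a * t^2) is sqrt(pi/a) * e^(-omega^2/(4a)).
With a = 12: F(omega) = sqrt(pi/12) * e^(-omega^2/48)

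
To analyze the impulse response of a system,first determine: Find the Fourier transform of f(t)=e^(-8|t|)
Using the standard pair: F{e^(-a|t|)}=2a/(a^2+omega^2)
With a=8: F(omega)=16/(64+omega^2)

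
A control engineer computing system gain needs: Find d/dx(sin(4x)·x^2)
Product rule: (fg)' = f'g+fg'
f = sin(4x), f' = 4·cos(4x)
g = x^2, g' = 2x

Answer: 4·cos(4x)·x^2+2·sin(4x)·x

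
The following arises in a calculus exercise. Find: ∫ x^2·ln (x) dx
By parts: u = ln(x), dv = x^2 dx
du = 1/x dx, v = x^3/3
= x^3·ln(x)/3 - ∫ x^2/3 dx
= x^3·ln(x)/3 - x^3/9 + C

Answer: x^3(ln(x)/3 - 1/9) + C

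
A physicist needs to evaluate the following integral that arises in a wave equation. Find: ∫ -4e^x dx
Since d/dx[e^x]=+e^x, we get -4e^x+C

Answer: -4e^x+C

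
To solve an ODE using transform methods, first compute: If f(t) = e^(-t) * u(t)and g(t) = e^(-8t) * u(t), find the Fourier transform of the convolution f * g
By the convolution theorem: F{f*g}=F(omega)*G(omega)
F(omega)=1/(1 + j*omega), G(omega)=1/(8 + j*omega)
F{f*g}=1/((1 + j*omega)(8 + j*omega))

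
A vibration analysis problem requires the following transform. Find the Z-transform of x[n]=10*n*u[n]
Z{n * u[n]} = z/(z-1)^2
By linearity: Z{10 * n * u[n]} = 10z/(z-1)^2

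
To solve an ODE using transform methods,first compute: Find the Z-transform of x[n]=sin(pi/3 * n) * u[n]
Z{sin(w0*n)*u[n]}=z*sin(w0)/(z^2 - 2z*cos(w0) + 1)
With w0=pi/3: X(z)=z*sin(pi/3)/(z^2 - 2z*cos(pi/3) + 1)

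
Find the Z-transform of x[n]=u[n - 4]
Using the time-shift property: Z{u[n-4]} = z^(-4)*z/(z-1)
= z^(-3)/(z-1)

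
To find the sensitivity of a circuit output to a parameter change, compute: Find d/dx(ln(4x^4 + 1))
Chain rule: d/dx[ln(u)] = u'/u where u = 4x^4 + 1
u' = 16x^3

Answer: (16x^3)/(4x^4 + 1)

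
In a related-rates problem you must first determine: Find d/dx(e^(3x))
Chain rule: d/dx[e^u]=e^u · u' where u=3x
u'=3

Answer: 3·e^(3x)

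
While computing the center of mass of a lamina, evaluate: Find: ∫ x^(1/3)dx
Power rule: ∫ x^(1/3) dx = x^(4/3)/(4/3)+C

Answer: (3/4)·x^(4/3)+C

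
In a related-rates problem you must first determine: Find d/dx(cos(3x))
Chain rule: d/dx[cos(u)] = -sin(u)·u' where u = 3x
u' = 3

Answer: -3·sin(3x)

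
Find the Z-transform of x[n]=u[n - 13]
Using the time-shift property: Z{u[n-13]}=z^(-13)*z/(z-1)
=z^(-12)/(z-1)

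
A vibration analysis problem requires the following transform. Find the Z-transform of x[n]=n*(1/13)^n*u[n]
Using the property Z{n * a^n * u[n]} = az/(z-a)^2
With a = 1/13: X(z) = (1/13)z/(z - 1/13)^2, |z| > 1/13

Answer: (1/13)z/(z - 1/13)^2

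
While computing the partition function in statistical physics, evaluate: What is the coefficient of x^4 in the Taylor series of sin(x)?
sin(x) has only odd powers. Coefficient of x^4=0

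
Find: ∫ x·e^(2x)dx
Integration by parts: u=x, dv=e^(2x) dx
du=dx, v=e^(2x)/2
=x·e^(2x)/2 - ∫ e^(2x)/2 dx
=x·e^(2x)/2 - e^(2x)/4+C

Answer: e^(2x)(x/2-1/4)+C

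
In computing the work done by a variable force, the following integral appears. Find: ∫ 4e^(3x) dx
Since d/dx[e^(3x)]=3e^(3x), we get 4/3 e^(3x) + C

Answer: (4/3)e^(3x) + C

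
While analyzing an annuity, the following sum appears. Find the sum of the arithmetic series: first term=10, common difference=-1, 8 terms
Last term: a_n = 10+(8-1)·-1 = 3
Sum = n(a_1+a_n)/2 = 8(10+3)/2 = 52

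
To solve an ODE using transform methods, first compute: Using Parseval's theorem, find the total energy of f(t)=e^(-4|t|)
Parseval's theorem: E = integral |f(t)|^2 dt = (1/2pi) integral |F(omega)|^2 domega
E = integral_{-inf}^{inf} e^(-8|t|) dt = 2*integral_0^inf e^(-8t) dt = 2/(2*4) = 1/4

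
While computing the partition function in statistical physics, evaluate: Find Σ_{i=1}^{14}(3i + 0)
= 3·Σ i+0·14 = 3·105+0 = 315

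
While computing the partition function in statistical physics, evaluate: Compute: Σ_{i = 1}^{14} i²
Using formula: Σ i^2 = n(n+1)(2n+1)/6 = 14·15·29/6 = 1015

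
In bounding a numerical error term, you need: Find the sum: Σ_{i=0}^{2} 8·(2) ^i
Geometric series: S = a(1 - r^n)/(1 - r)
a = 8, r = 2, n = 3
S = 8(1 - 8)/-1 = 56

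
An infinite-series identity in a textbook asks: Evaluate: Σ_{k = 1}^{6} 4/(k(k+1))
Partial fractions: 4/(k(k + 1)) = 4/k - 4/(k + 1)
Telescoping sum: 4(1 - 1/7) = 4·6/7

Answer: 24/7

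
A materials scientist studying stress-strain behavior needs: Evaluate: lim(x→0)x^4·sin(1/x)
Squeeze theorem: -|x^4| ≤ x^4·sin(1/x) ≤ |x^4|
Since x^4 → 0 as x → 0, by squeeze theorem the limit is 0

Answer: 0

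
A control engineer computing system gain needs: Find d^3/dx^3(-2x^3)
Apply power rule 3 times:
d^1: -6x^2
d^2: -12x
d^3: -12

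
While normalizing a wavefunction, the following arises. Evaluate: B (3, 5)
B(x,y) = Γ(x)Γ(y)/Γ(x + y) = (x-1)!(y-1)!/(x + y-1)!
B(3,5) = 2!·4!/7! = 1/105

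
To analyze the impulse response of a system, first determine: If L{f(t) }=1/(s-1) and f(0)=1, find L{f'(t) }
L{f'(t)}=s·F(s) - f(0)=s/(s-1)-1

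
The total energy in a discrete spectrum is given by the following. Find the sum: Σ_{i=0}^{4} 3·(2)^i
Geometric series: S = a(1 - r^n)/(1 - r)
a = 3, r = 2, n = 5
S = 3(1-32)/-1 = 93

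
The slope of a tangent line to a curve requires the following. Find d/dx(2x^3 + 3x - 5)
Power rule: d/dx(ax^n)=n·a·x^(n-1)
Term by term: 6·x^2 + 3

Answer: 6x^2 + 3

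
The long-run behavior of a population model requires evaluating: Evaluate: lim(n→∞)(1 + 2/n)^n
This is the definition of e^2: lim(1 + 2/n)^n=e^2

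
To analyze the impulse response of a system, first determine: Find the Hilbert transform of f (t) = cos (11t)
The Hilbert transform shifts each frequency component by -pi/2.
H{cos(wt)} = sin(wt)
With w = 11: H{cos(11t)} = sin(11t)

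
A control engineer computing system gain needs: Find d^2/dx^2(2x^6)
Apply power rule 2 times:
d^1: 12x^5
d^2: 60x^4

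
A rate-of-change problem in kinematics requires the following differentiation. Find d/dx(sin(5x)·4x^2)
Product rule: (fg)'=f'g + fg'
f=sin(5x), f'=5·cos(5x)
g=4x^2, g'=8x

Answer: 20·cos(5x)·x^2 + 8·sin(5x)·x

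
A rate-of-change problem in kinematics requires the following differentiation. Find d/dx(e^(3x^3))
Chain rule: d/dx[e^u] = e^u · u' where u = 3x^3
u' = 9x^2

Answer: 9x^2·e^(3x^3)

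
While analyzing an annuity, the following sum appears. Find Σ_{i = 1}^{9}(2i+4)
=2·Σ i + 4·9=2·45 + 36=126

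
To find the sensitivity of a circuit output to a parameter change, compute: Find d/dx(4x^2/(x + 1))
Quotient rule: (f/g)'=(f'g - fg')/g²
f=4x^2, f'=8x
g=x+1, g'=1

Answer: (8x·(x+1)-4x^2)/(x+1)²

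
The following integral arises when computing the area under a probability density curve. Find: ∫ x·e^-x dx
Integration by parts: u=x, dv=e^-x dx
du=dx, v=-e^-x
=-x·e^-x - ∫ -e^-x dx
=-x·e^-x - e^-x+C

Answer: -e^-x(x+1)+C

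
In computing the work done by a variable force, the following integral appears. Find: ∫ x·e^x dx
Integration by parts: u = x, dv = e^x dx
du = dx, v = e^x
= x·e^x - ∫ e^x dx
= x·e^x - e^x+C

Answer: e^x(x - 1)+C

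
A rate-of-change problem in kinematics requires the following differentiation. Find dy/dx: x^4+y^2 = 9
Differentiate: 4x^3 + 2y·(dy/dx)=0
dy/dx=-4x^3/(2y)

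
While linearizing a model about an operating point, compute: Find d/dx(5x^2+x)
Power rule: d/dx(ax^n)=n·a·x^(n-1)
Term by term: 10·x+1

Answer: 10x+1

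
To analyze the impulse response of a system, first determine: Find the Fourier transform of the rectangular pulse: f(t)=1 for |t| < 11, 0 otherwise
F(omega)=integral from -11 to 11 of e^(-j * omega * t) dt
=2 * sin(11 * omega)/omega=22 * sinc(11 * omega/pi)

Answer: 2 * sin(11 * omega)/omega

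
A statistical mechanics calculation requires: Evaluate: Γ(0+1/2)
Γ(1/2)=√π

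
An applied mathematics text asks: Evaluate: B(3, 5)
B(x,y) = Γ(x)Γ(y)/Γ(x + y) = (x-1)!(y-1)!/(x + y-1)!
B(3,5) = 2!·4!/7! = 1/105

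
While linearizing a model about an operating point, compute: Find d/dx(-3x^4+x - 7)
Power rule: d/dx(ax^n)=n·a·x^(n-1)
Term by term: -12·x^3+1

Answer: -12x^3+1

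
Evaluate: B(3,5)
B(x,y)=Γ(x)Γ(y)/Γ(x + y)=(x-1)!(y-1)!/(x + y-1)!
B(3,5)=2!·4!/7!=1/105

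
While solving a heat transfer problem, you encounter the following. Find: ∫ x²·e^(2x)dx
Integration by parts twice:
First: u = x², dv = e^(2x) dx => x²e^(2x)/2 - (2/2)∫ xe^(2x) dx
Second (∫ xe^(2x) dx): xe^(2x)/2 - e^(2x)/4
Combining: e^(2x)(x²/2-2x/4+2/8)+C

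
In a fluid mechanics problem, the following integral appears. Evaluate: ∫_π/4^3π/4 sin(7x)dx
Antiderivative: -cos(7x)/7
Evaluate at bounds: [-cos(7·3π/4)/7] - [-cos(7·π/4)/7]
=(-(-√2/2) + (√2/2))/7=√2/7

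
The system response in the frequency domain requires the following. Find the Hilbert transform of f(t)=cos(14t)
The Hilbert transform shifts each frequency component by -pi/2.
H{cos(wt)}=sin(wt)
With w=14: H{cos(14t)}=sin(14t)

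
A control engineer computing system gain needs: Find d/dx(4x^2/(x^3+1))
Quotient rule: (f/g)' = (f'g - fg')/g²
f = 4x^2, f' = 8x
g = x^3+1, g' = 3x^2

Answer: (8x·(x^3+1)-12x^4)/(x^3+1)²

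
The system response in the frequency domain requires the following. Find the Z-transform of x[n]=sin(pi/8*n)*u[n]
Z{sin(w0*n)*u[n]} = z*sin(w0)/(z^2 - 2z*cos(w0) + 1)
With w0 = pi/8: X(z) = z*sin(pi/8)/(z^2 - 2z*cos(pi/8) + 1)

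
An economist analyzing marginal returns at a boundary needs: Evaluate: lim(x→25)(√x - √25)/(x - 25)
Multiply by conjugate (√x + √25)/(√x + √25):
= (x - 25)/((x - 25)(√x + √25)) = 1/(√x + √25)
As x → 25: 1/(2√25)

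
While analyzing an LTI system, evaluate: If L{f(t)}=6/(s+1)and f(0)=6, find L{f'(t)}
L{f'(t)} = s·F(s) - f(0) = 6s/(s+1)-6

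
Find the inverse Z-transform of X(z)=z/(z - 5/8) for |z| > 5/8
Standard pair: z/(z-a) <-> a^n * u[n] for causal signals
With a=5/8: x[n]=(5/8)^n * u[n]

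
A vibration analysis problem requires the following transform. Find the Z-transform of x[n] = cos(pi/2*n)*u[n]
Z{cos(w0*n)*u[n]} = z(z - cos(w0))/(z^2 - 2z*cos(w0) + 1)
With w0 = pi/2: X(z) = z(z - cos(pi/2))/(z^2 - 2z*cos(pi/2) + 1)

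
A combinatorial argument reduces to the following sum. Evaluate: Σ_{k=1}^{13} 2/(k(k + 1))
Partial fractions: 2/(k(k+1)) = 2/k - 2/(k+1)
Telescoping sum: 2(1-1/14) = 2·13/14

Answer: 13/7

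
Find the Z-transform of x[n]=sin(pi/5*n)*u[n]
Z{sin(w0*n)*u[n]} = z*sin(w0)/(z^2-2z*cos(w0)+1)
With w0 = pi/5: X(z) = z*sin(pi/5)/(z^2-2z*cos(pi/5)+1)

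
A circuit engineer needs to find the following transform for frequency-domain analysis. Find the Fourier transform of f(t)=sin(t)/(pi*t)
sin(W * t)/(pi * t) = (W/pi) * sinc(W * t/pi) is the impulse response of the ideal low-pass filter with cutoff W (here W = 1).
Its Fourier transform is a rectangular function:
F(omega) = 1 for |omega| < 1, 0 otherwise

Answer: rect(omega/2) [i.e., 1 for |omega| < 1, 0 otherwise]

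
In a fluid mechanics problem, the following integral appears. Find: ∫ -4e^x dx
Since d/dx[e^x]=+e^x, we get -4e^x+C

Answer: -4e^x+C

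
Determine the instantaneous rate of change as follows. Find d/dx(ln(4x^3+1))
Chain rule: d/dx[ln(u)]=u'/u where u=4x^3 + 1
u'=12x^2

Answer: (12x^2)/(4x^3 + 1)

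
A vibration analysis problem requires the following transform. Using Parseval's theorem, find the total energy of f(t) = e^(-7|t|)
Parseval's theorem: E=integral |f(t)|^2 dt=(1/2pi) integral |F(omega)|^2 domega
E=integral_{-inf}^{inf} e^(-14|t|) dt=2 * integral_0^inf e^(-14t) dt=2/(2 * 7)=1/7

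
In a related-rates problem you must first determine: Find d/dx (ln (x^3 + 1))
Chain rule: d/dx[ln(u)]=u'/u where u=x^3 + 1
u'=3x^2

Answer: (3x^2)/(x^3 + 1)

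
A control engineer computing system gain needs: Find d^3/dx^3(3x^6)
Apply power rule 3 times:
d^1: 18x^5
d^2: 90x^4
d^3: 360x^3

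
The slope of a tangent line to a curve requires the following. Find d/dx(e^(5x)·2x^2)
Product rule: (fg)' = f'g + fg'
f = e^(5x), f' = 5·e^(5x)
g = 2x^2, g' = 4x

Answer: 10·e^(5x)·x^2 + 4·e^(5x)·x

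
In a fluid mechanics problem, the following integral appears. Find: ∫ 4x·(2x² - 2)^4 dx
Let u=2x² - 2, du=4x dx
∫ u^4 du=u^5/5 + C

Answer: (2x² - 2)^5/5 + C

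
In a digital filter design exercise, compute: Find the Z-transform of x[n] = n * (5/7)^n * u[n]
Using the property Z{n*a^n*u[n]} = az/(z-a)^2
With a = 5/7: X(z) = (5/7)z/(z - 5/7)^2, |z| > 5/7

Answer: (5/7)z/(z - 5/7)^2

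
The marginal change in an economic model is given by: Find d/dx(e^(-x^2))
Chain rule: d/dx[e^u]=e^u · u' where u=-x^2
u'=-2x

Answer: -2x·e^(-x^2)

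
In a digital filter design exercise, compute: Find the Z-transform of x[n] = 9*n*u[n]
Z{n*u[n]}=z/(z-1)^2
By linearity: Z{9*n*u[n]}=9z/(z-1)^2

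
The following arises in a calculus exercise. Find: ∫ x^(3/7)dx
Power rule: ∫ x^(3/7) dx = x^(10/7)/(10/7)+C

Answer: (7/10)·x^(10/7)+C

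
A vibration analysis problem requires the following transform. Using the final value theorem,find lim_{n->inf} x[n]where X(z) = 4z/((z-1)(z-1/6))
Final value theorem: lim x[n]=lim_{z->1} (z-1)*X(z)
(z-1)*X(z)=4z/(z-1/6)
As z->1: 4/(1 - 1/6)=4/(5/6)=24/5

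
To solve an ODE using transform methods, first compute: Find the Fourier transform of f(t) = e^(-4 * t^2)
The Fourier transform of a Gaussian e^(-a*t^2) is sqrt(pi/a)*e^(-omega^2/(4a)).
With a = 4: F(omega) = sqrt(pi)/2*e^(-omega^2/16)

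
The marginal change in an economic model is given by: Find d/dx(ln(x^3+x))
Chain rule: d/dx[ln(u)]=u'/u where u=x^3 + x
u'=3x^2 + 1

Answer: (3x^2 + 1)/(x^3 + x)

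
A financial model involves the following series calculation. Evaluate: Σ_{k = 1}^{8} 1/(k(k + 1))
Partial fractions: 1/(k(k + 1)) = 1/k - 1/(k + 1)
Telescoping sum: 1(1 - 1/9) = 1·8/9

Answer: 8/9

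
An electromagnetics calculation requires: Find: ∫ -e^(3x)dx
Since d/dx[e^(3x)] = 3e^(3x), we get -1/3 e^(3x)+C

Answer: (-1/3)e^(3x)+C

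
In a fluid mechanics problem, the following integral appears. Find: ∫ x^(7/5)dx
Power rule: ∫ x^(7/5) dx = x^(12/5)/(12/5) + C

Answer: (5/12)·x^(12/5) + C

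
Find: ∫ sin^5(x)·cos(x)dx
Let u = sin(x), du = cos(x) dx
∫ u^5 du = u^6/6 + C

Answer: sin^6(x)/6 + C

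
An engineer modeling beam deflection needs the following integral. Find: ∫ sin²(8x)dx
Using identity sin²(u) = (1 - cos(2u))/2:
∫ (1 - cos(16x))/2 dx = x/2 - sin(16x)/32+C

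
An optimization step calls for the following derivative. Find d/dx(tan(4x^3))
Chain rule: d/dx[tan(u)]=sec²(u)·u' where u=4x^3
u'=12x^2

Answer: 12x^2·sec²(4x^3)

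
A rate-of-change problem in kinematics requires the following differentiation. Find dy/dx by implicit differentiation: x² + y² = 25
Differentiate both sides: 2x + 2y·(dy/dx) = 0
Solve: dy/dx = -2x/(2y) = -x/y

Answer: dy/dx = -x/y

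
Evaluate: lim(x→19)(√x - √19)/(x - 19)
Multiply by conjugate (√x+√19)/(√x+√19):
=(x - 19)/((x - 19)(√x+√19))=1/(√x+√19)
As x → 19: 1/(2√19)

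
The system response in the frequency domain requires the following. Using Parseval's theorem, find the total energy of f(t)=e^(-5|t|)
Parseval's theorem: E=integral |f(t)|^2 dt=(1/2pi) integral |F(omega)|^2 domega
E=integral_{-inf}^{inf} e^(-10|t|) dt=2 * integral_0^inf e^(-10t) dt=2/(2 * 5)=1/5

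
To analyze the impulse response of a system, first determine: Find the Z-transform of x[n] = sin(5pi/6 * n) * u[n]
Z{sin(w0*n)*u[n]} = z*sin(w0)/(z^2-2z*cos(w0)+1)
With w0 = 5pi/6: X(z) = z*sin(5pi/6)/(z^2-2z*cos(5pi/6)+1)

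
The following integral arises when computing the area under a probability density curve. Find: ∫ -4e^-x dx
Since d/dx[e^-x]=- e^-x, we get 4e^-x + C

Answer: 4e^-x + C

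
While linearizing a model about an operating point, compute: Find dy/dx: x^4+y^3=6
Differentiate: 4x^3 + 3y^2·(dy/dx) = 0
dy/dx = -4x^3/(3y^2)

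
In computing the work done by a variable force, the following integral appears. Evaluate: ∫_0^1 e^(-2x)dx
Antiderivative: (1/(-2))e^(-2x)
Evaluate: (1/(-2))(e^-2-1)

Answer: (e^-2-1)/(-2)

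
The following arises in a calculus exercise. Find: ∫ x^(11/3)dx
Power rule: ∫ x^(11/3) dx = x^(14/3)/(14/3)+C

Answer: (3/14)·x^(14/3)+C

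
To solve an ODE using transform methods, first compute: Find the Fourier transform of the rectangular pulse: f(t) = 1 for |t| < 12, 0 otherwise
F(omega)=integral from -12 to 12 of e^(-j*omega*t) dt
=2*sin(12*omega)/omega=24*sinc(12*omega/pi)

Answer: 2*sin(12*omega)/omega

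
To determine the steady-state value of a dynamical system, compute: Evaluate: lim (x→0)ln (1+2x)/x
L'Hôpital (0/0): lim 2/(1 + 2x) / 1 = 2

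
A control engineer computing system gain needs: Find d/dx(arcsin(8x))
d/dx[arcsin(u)]=u'/√(1-u²), u=8x, u'=8

Answer: 8/√(1 - 64x²)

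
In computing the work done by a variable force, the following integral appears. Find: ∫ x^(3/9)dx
Power rule: ∫ x^(1/3) dx = x^(4/3)/(4/3)+C

Answer: (3/4)·x^(4/3)+C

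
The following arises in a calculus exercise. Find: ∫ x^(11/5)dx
Power rule: ∫ x^(11/5) dx = x^(16/5)/(16/5) + C

Answer: (5/16)·x^(16/5) + C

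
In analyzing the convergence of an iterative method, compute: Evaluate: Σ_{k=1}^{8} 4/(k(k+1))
Partial fractions: 4/(k(k + 1))=4/k - 4/(k + 1)
Telescoping sum: 4(1 - 1/9)=4·8/9

Answer: 32/9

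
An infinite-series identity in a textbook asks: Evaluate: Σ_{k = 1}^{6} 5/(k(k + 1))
Partial fractions: 5/(k(k + 1)) = 5/k - 5/(k + 1)
Telescoping sum: 5(1 - 1/7) = 5·6/7

Answer: 30/7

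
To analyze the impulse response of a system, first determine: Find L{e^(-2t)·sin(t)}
First shifting: L{e^(at)f(t)} = F(s-a)
L{sin(t)} = 1/(s² + 1)
Shift: 1/((s + 2)² + 1)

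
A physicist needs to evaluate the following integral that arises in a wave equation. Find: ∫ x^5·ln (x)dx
By parts: u = ln(x), dv = x^5 dx
du = 1/x dx, v = x^6/6
= x^6·ln(x)/6 - ∫ x^5/6 dx
= x^6·ln(x)/6 - x^6/36 + C

Answer: x^6(ln(x)/6 - 1/36) + C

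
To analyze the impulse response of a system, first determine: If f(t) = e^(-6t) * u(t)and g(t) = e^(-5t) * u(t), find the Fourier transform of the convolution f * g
By the convolution theorem: F{f*g}=F(omega)*G(omega)
F(omega)=1/(6+j*omega), G(omega)=1/(5+j*omega)
F{f*g}=1/((6+j*omega)(5+j*omega))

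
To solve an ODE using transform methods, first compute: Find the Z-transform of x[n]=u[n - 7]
Using the time-shift property: Z{u[n-7]}=z^(-7)*z/(z-1)
=z^(-6)/(z-1)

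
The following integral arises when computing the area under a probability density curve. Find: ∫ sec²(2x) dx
Since d/dx[tan(2x)]=2sec²(2x), integral=tan(2x)/2 + C

Answer: (1/2)tan(2x) + C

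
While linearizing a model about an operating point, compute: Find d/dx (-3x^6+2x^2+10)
Power rule: d/dx(ax^n) = n·a·x^(n-1)
Term by term: -18·x^5+4·x

Answer: -18x^5+4x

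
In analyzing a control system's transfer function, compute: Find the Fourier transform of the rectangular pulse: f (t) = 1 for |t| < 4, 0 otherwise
F(omega)=integral from -4 to 4 of e^(-j*omega*t) dt
=2*sin(4*omega)/omega=8*sinc(4*omega/pi)

Answer: 2*sin(4*omega)/omega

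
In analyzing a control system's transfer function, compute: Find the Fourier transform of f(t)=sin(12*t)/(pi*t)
sin(W * t)/(pi * t)=(W/pi) * sinc(W * t/pi) is the impulse response of the ideal low-pass filter with cutoff W (here W=12).
Its Fourier transform is a rectangular function:
F(omega)=1 for |omega| < 12, 0 otherwise

Answer: rect(omega/24) [i.e., 1 for |omega| < 12, 0 otherwise]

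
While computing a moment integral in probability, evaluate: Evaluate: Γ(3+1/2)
Γ(n + 1/2) = (2n)!√π/(4^n·n!)
= 720√π/(64·6) = (15/8)·√π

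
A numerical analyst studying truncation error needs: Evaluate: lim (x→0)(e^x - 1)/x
L'Hôpital (0/0): lim e^x/1 = 1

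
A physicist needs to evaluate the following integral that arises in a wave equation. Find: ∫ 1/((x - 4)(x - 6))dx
Partial fractions: 1/((x-4)(x-6)) = A/(x-4) + B/(x-6)
A = -1/2, B = 1/2
∫ [-1/2· 1/(x-4) + 1/2· 1/(x-6)] dx
= (1/2)[ln|x-6| - ln|x-4|] + C

Answer: (1/2)·ln|(x-6)/(x-4)| + C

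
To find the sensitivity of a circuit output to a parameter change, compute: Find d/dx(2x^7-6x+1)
Power rule: d/dx(ax^n) = n·a·x^(n-1)
Term by term: 14·x^6-6

Answer: 14x^6-6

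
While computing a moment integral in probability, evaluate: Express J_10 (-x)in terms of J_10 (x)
For integer n: J_n(-x)=(-1)^n J_n(x)
With n=10: J_10(-x)=(-1)^10 J_10(x)=J_10(x)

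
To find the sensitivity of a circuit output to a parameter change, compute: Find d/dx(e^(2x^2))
Chain rule: d/dx[e^u]=e^u · u' where u=2x^2
u'=4x

Answer: 4x·e^(2x^2)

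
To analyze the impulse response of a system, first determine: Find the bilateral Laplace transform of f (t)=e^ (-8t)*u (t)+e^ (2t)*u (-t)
For e^(-8t)*u(t): L = 1/(s + 8), Re(s) > -8
For e^(2t)*u(-t): L = -1/(s-2), Re(s) < 2
Combined: F(s) = 1/(s + 8) - 1/(s-2), -8 < Re(s) < 2

Answer: 1/(s + 8) - 1/(s-2), ROC: -8 < Re(s) < 2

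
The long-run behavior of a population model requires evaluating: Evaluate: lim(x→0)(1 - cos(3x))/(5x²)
Using 1-cos(u) ≈ u²/2 for small u:
(1-cos(3x)) ≈ (3x)²/2 = 9x²/2
So limit = 9/(2·5) = 9/10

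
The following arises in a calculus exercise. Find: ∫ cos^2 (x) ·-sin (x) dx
Let u=cos(x), du=-sin(x) dx
∫ u^2 du=u^3/3+C

Answer: cos^3(x)/3+C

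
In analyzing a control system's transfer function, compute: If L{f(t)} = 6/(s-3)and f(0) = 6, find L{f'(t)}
L{f'(t)} = s·F(s) - f(0) = 6s/(s-3) - 6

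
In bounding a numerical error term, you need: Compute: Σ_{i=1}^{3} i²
Using formula: Σ i^2=n(n+1)(2n+1)/6=3·4·7/6=14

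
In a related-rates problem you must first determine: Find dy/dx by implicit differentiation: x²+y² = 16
Differentiate both sides: 2x+2y·(dy/dx)=0
Solve: dy/dx=-2x/(2y)=-x/y

Answer: dy/dx=-x/y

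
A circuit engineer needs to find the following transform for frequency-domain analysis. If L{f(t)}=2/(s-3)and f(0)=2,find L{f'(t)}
L{f'(t)}=s·F(s) - f(0)=2s/(s-3)-2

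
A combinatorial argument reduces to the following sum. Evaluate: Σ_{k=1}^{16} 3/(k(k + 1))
Partial fractions: 3/(k(k + 1)) = 3/k - 3/(k + 1)
Telescoping sum: 3(1 - 1/17) = 3·16/17

Answer: 48/17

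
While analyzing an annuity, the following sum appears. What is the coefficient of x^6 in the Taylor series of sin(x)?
sin(x) has only odd powers. Coefficient of x^6 = 0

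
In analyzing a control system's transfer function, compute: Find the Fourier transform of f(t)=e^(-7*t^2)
The Fourier transform of a Gaussian e^(-a * t^2) is sqrt(pi/a) * e^(-omega^2/(4a)).
With a=7: F(omega)=sqrt(pi/7) * e^(-omega^2/28)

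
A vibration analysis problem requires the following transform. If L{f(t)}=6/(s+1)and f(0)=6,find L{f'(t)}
L{f'(t)} = s·F(s) - f(0) = 6s/(s+1)-6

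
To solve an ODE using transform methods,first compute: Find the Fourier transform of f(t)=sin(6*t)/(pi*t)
sin(W*t)/(pi*t)=(W/pi)*sinc(W*t/pi) is the impulse response of the ideal low-pass filter with cutoff W (here W=6).
Its Fourier transform is a rectangular function:
F(omega)=1 for |omega| < 6, 0 otherwise

Answer: rect(omega/12) [i.e., 1 for |omega| < 6, 0 otherwise]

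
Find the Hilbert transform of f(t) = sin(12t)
The Hilbert transform shifts each frequency component by -pi/2.
H{sin(wt)}=-cos(wt)
With w=12: H{sin(12t)}=-cos(12t)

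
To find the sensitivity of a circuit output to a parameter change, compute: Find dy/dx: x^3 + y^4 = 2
Differentiate: 3x^2+4y^3·(dy/dx)=0
dy/dx=-3x^2/(4y^3)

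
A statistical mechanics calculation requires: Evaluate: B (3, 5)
B(x,y) = Γ(x)Γ(y)/Γ(x+y) = (x-1)!(y-1)!/(x+y-1)!
B(3,5) = 2!·4!/7! = 1/105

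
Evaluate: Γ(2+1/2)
Γ(n + 1/2) = (2n)!√π/(4^n·n!)
= 24√π/(16·2) = (3/4)·√π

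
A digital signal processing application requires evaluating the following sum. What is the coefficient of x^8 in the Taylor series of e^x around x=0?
Taylor series of e^x=Σ x^n/n!
Coefficient of x^8=1/8!=1/40320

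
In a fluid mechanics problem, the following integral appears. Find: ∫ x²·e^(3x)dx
Integration by parts twice:
First: u=x², dv=e^(3x) dx => x²e^(3x)/3 - (2/3)∫ xe^(3x) dx
Second (∫ xe^(3x) dx): xe^(3x)/3 - e^(3x)/9
Combining: e^(3x)(x²/3-2x/9+2/27)+C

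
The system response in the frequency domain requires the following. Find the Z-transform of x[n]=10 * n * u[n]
Z{n * u[n]} = z/(z-1)^2
By linearity: Z{10 * n * u[n]} = 10z/(z-1)^2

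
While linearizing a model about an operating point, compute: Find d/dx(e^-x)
Chain rule: d/dx[e^u] = e^u · u' where u = -x
u' = -1

Answer: -1·e^-x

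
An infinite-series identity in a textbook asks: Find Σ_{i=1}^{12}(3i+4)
= 3·Σ i+4·12 = 3·78+48 = 282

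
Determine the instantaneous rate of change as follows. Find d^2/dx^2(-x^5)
Apply power rule 2 times:
d^1: -5x^4
d^2: -20x^3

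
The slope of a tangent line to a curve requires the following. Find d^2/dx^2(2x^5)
Apply power rule 2 times:
d^1: 10x^4
d^2: 40x^3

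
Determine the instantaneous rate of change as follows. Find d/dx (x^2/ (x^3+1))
Quotient rule: (f/g)' = (f'g - fg')/g²
f = x^2, f' = 2x
g = x^3+1, g' = 3x^2

Answer: (2x·(x^3+1)-3x^4)/(x^3+1)²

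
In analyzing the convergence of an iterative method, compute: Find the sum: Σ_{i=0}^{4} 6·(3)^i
Geometric series: S=a(1 - r^n)/(1 - r)
a=6, r=3, n=5
S=6(1 - 243)/-2=726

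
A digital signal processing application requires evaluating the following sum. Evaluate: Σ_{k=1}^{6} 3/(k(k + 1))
Partial fractions: 3/(k(k + 1))=3/k - 3/(k + 1)
Telescoping sum: 3(1 - 1/7)=3·6/7

Answer: 18/7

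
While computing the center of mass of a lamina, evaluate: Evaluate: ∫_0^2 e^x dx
Antiderivative: e^x
Evaluate: (e^2-1)

Answer: e^2-1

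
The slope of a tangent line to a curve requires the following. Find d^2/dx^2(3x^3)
Apply power rule 2 times:
d^1: 9x^2
d^2: 18x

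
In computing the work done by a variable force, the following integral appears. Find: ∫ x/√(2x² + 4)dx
Let u=2x² + 4, du=4x dx
∫ (1/4)·u^(-1/2) du=√u/2 + C

Answer: √(2x² + 4)/2 + C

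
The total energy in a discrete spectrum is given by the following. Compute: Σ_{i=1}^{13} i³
Using formula: Σ i^3=[n(n + 1)/2]²=[13·14/2]²=8281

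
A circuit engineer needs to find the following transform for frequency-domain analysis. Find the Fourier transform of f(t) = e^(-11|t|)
Using the standard pair: F{e^(-a|t|)}=2a/(a^2+omega^2)
With a=11: F(omega)=22/(121+omega^2)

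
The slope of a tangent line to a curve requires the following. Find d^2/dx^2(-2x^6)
Apply power rule 2 times:
d^1: -12x^5
d^2: -60x^4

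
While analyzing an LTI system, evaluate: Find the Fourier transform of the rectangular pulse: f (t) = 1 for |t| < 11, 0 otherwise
F(omega)=integral from -11 to 11 of e^(-j*omega*t) dt
=2*sin(11*omega)/omega=22*sinc(11*omega/pi)

Answer: 2*sin(11*omega)/omega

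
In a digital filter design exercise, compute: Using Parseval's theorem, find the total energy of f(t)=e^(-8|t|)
Parseval's theorem: E = integral |f(t)|^2 dt = (1/2pi) integral |F(omega)|^2 domega
E = integral_{-inf}^{inf} e^(-16|t|) dt = 2 * integral_0^inf e^(-16t) dt = 2/(2 * 8) = 1/8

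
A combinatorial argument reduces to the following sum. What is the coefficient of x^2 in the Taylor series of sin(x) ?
sin(x) has only odd powers. Coefficient of x^2 = 0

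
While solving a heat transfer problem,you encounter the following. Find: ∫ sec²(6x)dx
Since d/dx[tan(6x)] = 6sec²(6x), integral = tan(6x)/6+C

Answer: (1/6)tan(6x)+C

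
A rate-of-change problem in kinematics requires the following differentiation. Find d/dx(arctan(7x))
d/dx[arctan(u)] = u'/(1+u²), u = 7x, u' = 7

Answer: 7/(1+49x²)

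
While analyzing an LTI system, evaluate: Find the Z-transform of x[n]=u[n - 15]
Using the time-shift property: Z{u[n-15]} = z^(-15) * z/(z-1)
= z^(-14)/(z-1)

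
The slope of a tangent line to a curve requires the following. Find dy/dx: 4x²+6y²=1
Differentiate: 8x + 12y·(dy/dx)=0
dy/dx=-8x/(12y)=-(2/3)·(x/y)

Answer: dy/dx=-(2/3)·(x/y)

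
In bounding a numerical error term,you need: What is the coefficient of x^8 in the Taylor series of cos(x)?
cos(x) = Σ (-1)^k x^(2k)/(2k)!
For x^8: (-1)^4/8! = 1/40320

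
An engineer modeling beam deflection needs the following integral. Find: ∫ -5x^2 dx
Using power rule: ∫ -5x^2 dx = -5/3 x^3+C = (-5/3)x^3+C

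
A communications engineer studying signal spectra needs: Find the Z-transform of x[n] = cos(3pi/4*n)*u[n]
Z{cos(w0 * n) * u[n]} = z(z - cos(w0))/(z^2 - 2z * cos(w0) + 1)
With w0 = 3pi/4: X(z) = z(z - cos(3pi/4))/(z^2 - 2z * cos(3pi/4) + 1)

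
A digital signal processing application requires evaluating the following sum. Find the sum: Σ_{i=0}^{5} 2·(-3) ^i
Geometric series: S=a(1 - r^n)/(1 - r)
a=2, r=-3, n=6
S=2(1-729)/4=-364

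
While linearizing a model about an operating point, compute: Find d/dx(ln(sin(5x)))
Chain rule: d/dx[ln(u)]=u'/u where u=sin(5x)
u'=5cos(5x)

Answer: (5cos(5x))/(sin(5x))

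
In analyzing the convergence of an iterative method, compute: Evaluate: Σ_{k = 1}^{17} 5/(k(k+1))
Partial fractions: 5/(k(k + 1))=5/k - 5/(k + 1)
Telescoping sum: 5(1 - 1/18)=5·17/18

Answer: 85/18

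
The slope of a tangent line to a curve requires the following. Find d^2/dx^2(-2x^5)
Apply power rule 2 times:
d^1: -10x^4
d^2: -40x^3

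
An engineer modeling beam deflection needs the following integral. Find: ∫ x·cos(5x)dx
By parts: u=x, dv=cos(5x) dx
du=dx, v=sin(5x)/5
=x·sin(5x)/5+cos(5x)/5²+C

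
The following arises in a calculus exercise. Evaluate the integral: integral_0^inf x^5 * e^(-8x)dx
This is a Gamma integral. Substitute u = 8x (du = 8 dx):
integral_0^inf x^5*e^(-8x) dx = (1/8^6) integral_0^inf u^5*e^(-u) du
= Gamma(6)/8^6 = 5!/8^6 = 120/262144

Answer: 15/32768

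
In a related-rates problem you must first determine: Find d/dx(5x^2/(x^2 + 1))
Quotient rule: (f/g)'=(f'g - fg')/g²
f=5x^2, f'=10x
g=x^2+1, g'=2x

Answer: (10x·(x^2+1)-10x^3)/(x^2+1)²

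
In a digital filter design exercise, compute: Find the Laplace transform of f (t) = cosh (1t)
L{cosh(at)} = s/(s²-a²)
L{cosh(1t)} = s/(s²-1)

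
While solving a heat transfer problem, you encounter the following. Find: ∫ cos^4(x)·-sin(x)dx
Let u=cos(x), du=-sin(x) dx
∫ u^4 du=u^5/5 + C

Answer: cos^5(x)/5 + C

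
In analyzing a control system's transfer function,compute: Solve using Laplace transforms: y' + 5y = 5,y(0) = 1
Take L of both sides: sY(s)-1+5Y(s) = 5/s
Y(s)(s+5) = 5/s+1
Y(s) = 5/(s(s+5))+1/(s+5)
Partial fractions: 5/(s(s+5)) = 1/s - 1/(s+5)
So Y(s) = 1/s
Inverse transform (L^(-1){1/s} = 1, L^(-1){1/(s+5)} = e^(-5t)):

Answer: y(t) = 1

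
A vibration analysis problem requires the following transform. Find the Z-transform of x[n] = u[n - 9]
Using the time-shift property: Z{u[n-9]}=z^(-9) * z/(z-1)
=z^(-8)/(z-1)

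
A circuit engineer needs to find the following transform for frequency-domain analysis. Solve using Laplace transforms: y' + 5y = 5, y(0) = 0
Take L of both sides: sY(s) - 0 + 5Y(s) = 5/s
Y(s)(s + 5) = 5/s + 0
Y(s) = 5/(s(s + 5)) + 0/(s + 5)
Partial fractions: 5/(s(s + 5)) = 1/s - 1/(s + 5)
So Y(s) = 1/s - 1/(s + 5)
Inverse transform (L^(-1){1/s} = 1, L^(-1){1/(s + 5)} = e^(-5t)):

Answer: y(t) = 1 - e^(-5t)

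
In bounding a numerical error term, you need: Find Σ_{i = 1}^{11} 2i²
= 2·n(n + 1)(2n + 1)/6 = 2·11·12·23/6 = 1012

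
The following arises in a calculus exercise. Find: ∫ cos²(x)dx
Using identity cos²(u)=(1+cos(2u))/2:
∫ (1+cos(2x))/2 dx=x/2+sin(2x)/4+C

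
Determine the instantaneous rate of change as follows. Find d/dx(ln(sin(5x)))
Chain rule: d/dx[ln(u)] = u'/u where u = sin(5x)
u' = 5cos(5x)

Answer: (5cos(5x))/(sin(5x))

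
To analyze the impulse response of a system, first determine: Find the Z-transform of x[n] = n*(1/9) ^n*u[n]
Using the property Z{n*a^n*u[n]}=az/(z-a)^2
With a=1/9: X(z)=(1/9)z/(z - 1/9)^2, |z| > 1/9

Answer: (1/9)z/(z - 1/9)^2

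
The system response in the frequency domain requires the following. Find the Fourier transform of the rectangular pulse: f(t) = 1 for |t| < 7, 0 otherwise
F(omega) = integral from -7 to 7 of e^(-j * omega * t) dt
= 2 * sin(7 * omega)/omega = 14 * sinc(7 * omega/pi)

Answer: 2 * sin(7 * omega)/omega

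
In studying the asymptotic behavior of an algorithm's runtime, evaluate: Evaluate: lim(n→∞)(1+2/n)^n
This is the definition of e^2: lim(1 + 2/n)^n=e^2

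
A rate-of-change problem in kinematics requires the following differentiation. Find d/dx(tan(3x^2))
Chain rule: d/dx[tan(u)]=sec²(u)·u' where u=3x^2
u'=6x

Answer: 6x·sec²(3x^2)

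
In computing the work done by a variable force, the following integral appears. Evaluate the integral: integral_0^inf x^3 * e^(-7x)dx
This is a Gamma integral. Substitute u = 7x (du = 7 dx):
integral_0^inf x^3 * e^(-7x) dx = (1/7^4) integral_0^inf u^3 * e^(-u) du
= Gamma(4)/7^4 = 3!/7^4 = 6/2401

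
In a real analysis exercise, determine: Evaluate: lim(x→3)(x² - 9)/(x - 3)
Factor: (x² - 9)=(x-3)(x+3)
Cancel (x-3): lim(x→3) (x+3)=6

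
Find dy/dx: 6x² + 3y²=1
Differentiate: 12x + 6y·(dy/dx) = 0
dy/dx = -12x/(6y) = -2·(x/y)

Answer: dy/dx = -2·(x/y)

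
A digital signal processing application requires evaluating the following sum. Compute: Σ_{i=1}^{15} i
Using formula: Σ i^1 = n(n+1)/2 = 15·16/2 = 120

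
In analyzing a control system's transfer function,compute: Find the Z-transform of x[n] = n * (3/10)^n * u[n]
Using the property Z{n*a^n*u[n]} = az/(z-a)^2
With a = 3/10: X(z) = (3/10)z/(z - 3/10)^2, |z| > 3/10

Answer: (3/10)z/(z - 3/10)^2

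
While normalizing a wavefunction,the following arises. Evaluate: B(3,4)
B(x,y) = Γ(x)Γ(y)/Γ(x + y) = (x-1)!(y-1)!/(x + y-1)!
B(3,4) = 2!·3!/6! = 1/60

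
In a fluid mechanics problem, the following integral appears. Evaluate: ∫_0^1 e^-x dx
Antiderivative: -e^-x
Evaluate: -(e^-1-1)

Answer: (e^-1-1)/(-1)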